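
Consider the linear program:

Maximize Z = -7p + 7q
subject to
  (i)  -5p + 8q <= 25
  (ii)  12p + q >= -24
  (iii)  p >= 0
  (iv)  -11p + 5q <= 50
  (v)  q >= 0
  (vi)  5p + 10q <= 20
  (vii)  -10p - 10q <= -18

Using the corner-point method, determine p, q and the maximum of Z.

At the optimal vertex, p = 0 and 5p + 10q = 20.
Solving simultaneously gives p = 0, q = 2.

p = 0, q = 2, maximum Z = 14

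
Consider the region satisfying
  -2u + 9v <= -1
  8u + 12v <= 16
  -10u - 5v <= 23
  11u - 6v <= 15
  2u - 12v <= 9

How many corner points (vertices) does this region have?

4

Of the 10 pairwise boundary intersections, those satisfying every inequality are:
  (-101/50, -14/25)
  (43/29, 19/87)
  (-231/130, -68/65)
  (21/20, -23/40)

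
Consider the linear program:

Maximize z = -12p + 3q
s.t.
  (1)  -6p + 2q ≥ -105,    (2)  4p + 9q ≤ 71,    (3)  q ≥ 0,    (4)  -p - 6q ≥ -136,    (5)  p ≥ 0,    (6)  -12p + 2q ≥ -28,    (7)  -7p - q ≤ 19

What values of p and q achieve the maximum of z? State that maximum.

Feasible corners and z = -12p + 3q:
  (0, 71/9) → z = 71/3
  (197/58, 185/29) → z = -627/29
  (0, 0) → z = 0
  (7/3, 0) → z = -28

At the optimal vertex, 4p + 9q = 71 and p = 0.
Solving simultaneously gives p = 0, q = 71/9.

p = 0, q = 71/9, maximum z = 71/3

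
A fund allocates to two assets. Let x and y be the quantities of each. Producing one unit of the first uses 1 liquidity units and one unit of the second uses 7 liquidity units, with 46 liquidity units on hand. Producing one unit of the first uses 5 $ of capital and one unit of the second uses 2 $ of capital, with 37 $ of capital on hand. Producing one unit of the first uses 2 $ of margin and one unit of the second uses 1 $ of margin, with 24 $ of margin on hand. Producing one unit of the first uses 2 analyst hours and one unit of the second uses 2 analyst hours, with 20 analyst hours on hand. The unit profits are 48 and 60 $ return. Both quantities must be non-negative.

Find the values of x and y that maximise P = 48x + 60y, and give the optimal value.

Corner points and P = 48x + 60y:
  (0, 0) → P = 0
  (0, 46/7) → P = 2760/7
  (37/5, 0) → P = 1776/5
  (4, 6) → P = 552
  (17/3, 13/3) → P = 532

The optimum lies where x + 7y = 46 and 2x + 2y = 20.
Solving simultaneously gives x = 4, y = 6.

x = 4, y = 6, maximum P = 552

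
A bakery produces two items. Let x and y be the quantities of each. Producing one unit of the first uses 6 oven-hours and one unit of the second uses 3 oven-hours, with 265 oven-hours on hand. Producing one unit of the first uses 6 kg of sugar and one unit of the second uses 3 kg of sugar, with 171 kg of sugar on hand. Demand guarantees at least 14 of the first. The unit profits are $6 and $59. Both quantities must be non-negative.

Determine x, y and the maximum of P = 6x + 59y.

Feasible corners and P = 6x + 59y:
  (57/2, 0) → P = 171
  (14, 0) → P = 84
  (14, 29) → P = 1795

At the optimal vertex, 6x + 3y = 171 and x = 14.
Solving simultaneously gives x = 14, y = 29.

x = 14, y = 29, maximum P = 1795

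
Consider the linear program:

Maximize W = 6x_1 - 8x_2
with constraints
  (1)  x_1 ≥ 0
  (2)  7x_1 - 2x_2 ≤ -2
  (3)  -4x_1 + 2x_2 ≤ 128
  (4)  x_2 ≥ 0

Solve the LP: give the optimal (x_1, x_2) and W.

x_1 = 0, x_2 = 1, maximum W = -8

Corner points and W = 6x_1 - 8x_2:
  (0, 1) → W = -8
  (0, 64) → W = -512
  (42, 148) → W = -932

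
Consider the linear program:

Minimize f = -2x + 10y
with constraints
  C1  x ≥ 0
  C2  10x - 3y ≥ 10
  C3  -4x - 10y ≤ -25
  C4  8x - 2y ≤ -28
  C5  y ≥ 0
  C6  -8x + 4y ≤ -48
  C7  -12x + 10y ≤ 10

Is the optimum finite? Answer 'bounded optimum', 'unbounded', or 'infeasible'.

The boundaries -4x - 10y = -25 and y = 0 meet at (25/4, 0), but that point violates 8x - 2y ≤ -28. Every candidate vertex is excluded by some other constraint, so the feasible region is empty.

infeasible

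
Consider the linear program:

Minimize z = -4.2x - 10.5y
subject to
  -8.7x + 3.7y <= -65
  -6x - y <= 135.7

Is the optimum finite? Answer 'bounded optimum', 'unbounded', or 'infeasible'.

unbounded

From the feasible point (-43709/3090, -52353/1030), moving in the direction (3.7, 8.7) keeps every constraint satisfied while z decreases without bound.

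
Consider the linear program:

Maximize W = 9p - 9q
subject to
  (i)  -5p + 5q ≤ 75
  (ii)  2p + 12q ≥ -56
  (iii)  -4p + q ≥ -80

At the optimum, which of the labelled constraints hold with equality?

Vertices and W = 9p - 9q:
  (-118/7, -13/7) → W = -135
  (95/3, 140/3) → W = -135
  (452/25, -192/25) → W = 5796/25

The maximum is at (452/25, -192/25). Substituting into each constraint, equality holds for (ii) and (iii); the remaining constraints have slack.

(ii) and (iii)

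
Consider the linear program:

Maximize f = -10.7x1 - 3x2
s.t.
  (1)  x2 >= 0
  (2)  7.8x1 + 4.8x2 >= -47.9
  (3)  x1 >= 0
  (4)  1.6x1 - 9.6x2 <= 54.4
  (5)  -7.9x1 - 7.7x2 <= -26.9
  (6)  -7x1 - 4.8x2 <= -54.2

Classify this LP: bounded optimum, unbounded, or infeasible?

bounded optimum

Vertices and f = -10.7x1 - 3x2:
  (34, 0) → f = -363.8
  (271/35, 0) → f = -28997/350
  (0, 271/24) → f = -33.875
The feasible region has finitely many vertices and no improving ray; the maximum is -33.875 at (0, 271/24).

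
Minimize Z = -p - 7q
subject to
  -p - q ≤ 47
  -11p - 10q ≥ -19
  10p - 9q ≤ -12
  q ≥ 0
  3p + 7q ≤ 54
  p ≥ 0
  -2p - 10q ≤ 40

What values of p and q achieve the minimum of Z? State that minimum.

Feasible corners and Z = -p - 7q:
  (51/199, 322/199) → Z = -2305/199
  (0, 19/10) → Z = -133/10
  (0, 4/3) → Z = -28/3

p = 0, q = 19/10, minimum Z = -133/10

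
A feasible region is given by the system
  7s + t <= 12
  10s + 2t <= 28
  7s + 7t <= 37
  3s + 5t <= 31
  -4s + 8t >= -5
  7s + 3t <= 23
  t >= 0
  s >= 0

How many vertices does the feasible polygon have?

Intersecting each pair of boundary lines and keeping only the points that satisfy every inequality leaves:
  (47/42, 25/6)
  (101/60, 13/60)
  (0, 37/7)
  (5/4, 0)
  (0, 0)

5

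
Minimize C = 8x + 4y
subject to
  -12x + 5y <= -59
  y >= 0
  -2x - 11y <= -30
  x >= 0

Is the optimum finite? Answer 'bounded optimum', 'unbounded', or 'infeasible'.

bounded optimum

Corner points and C = 8x + 4y:
  (799/142, 121/71) → C = 3680/71
  (15, 0) → C = 120
The feasible region has finitely many vertices and no improving ray; the minimum is 3680/71 at (799/142, 121/71).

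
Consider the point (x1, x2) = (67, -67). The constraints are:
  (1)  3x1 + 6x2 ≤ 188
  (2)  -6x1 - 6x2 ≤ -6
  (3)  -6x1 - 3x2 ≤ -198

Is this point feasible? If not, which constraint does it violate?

Constraint (2): -6x1 - 6x2 = 0, which is not ≤ -6. All other constraints are satisfied.

not feasible — violates (2)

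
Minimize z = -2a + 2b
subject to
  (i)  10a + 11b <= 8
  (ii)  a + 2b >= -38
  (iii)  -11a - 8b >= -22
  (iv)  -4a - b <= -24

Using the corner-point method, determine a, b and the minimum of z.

Vertices and z = -2a + 2b:
  (174/7, -220/7) → z = -788/7
  (86/7, -176/7) → z = -524/7
  (170/21, -176/21) → z = -692/21

At the optimal vertex, a + 2b = -38 and -11a - 8b = -22.
Solving simultaneously gives a = 174/7, b = -220/7.

a = 174/7, b = -220/7, minimum z = -788/7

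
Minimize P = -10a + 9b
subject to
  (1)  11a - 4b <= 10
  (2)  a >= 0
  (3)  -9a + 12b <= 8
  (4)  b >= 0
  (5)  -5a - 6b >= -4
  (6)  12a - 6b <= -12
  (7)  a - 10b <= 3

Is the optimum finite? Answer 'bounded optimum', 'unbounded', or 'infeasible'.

infeasible

The boundaries a = 0 and -9a + 12b = 8 meet at (0, 2/3), but that point violates 12a - 6b ≤ -12. Every candidate vertex is excluded by some other constraint, so the feasible region is empty.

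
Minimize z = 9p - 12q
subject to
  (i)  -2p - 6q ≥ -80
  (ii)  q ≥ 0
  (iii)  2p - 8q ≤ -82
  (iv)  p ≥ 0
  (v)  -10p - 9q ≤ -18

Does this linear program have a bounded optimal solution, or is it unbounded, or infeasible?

bounded optimum

Vertices and z = 9p - 12q:
  (37/7, 81/7) → z = -639/7
  (0, 40/3) → z = -160
  (0, 41/4) → z = -123
The feasible region has finitely many vertices and no improving ray; the minimum is -160 at (0, 40/3).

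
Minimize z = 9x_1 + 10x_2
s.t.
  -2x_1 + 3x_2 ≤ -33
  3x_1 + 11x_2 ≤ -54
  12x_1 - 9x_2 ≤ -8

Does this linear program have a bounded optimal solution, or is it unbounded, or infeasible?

unbounded

From the feasible point (-107/6, -206/9), moving in the direction (-3, -2) keeps every constraint satisfied while z decreases without bound.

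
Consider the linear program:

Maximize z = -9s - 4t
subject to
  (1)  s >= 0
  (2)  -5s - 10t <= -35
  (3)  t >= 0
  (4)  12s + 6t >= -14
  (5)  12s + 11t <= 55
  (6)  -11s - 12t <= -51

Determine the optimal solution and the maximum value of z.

Corner points and z = -9s - 4t:
  (0, 5) → z = -20
  (0, 17/4) → z = -17
  (33/13, 29/13) → z = -413/13
  (9/5, 13/5) → z = -133/5

s = 0, t = 17/4, maximum z = -17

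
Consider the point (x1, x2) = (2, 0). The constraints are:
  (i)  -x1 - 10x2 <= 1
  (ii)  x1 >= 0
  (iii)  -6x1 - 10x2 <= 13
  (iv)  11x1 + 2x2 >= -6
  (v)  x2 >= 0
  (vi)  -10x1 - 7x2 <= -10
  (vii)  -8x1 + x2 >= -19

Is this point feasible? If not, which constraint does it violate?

(i): -2 ≤ 1 ✓
(ii): 2 ≥ 0 ✓
(iii): -12 ≤ 13 ✓
(iv): 22 ≥ -6 ✓
(v): 0 ≥ 0 ✓
(vi): -20 ≤ -10 ✓
(vii): -16 ≥ -19 ✓

feasible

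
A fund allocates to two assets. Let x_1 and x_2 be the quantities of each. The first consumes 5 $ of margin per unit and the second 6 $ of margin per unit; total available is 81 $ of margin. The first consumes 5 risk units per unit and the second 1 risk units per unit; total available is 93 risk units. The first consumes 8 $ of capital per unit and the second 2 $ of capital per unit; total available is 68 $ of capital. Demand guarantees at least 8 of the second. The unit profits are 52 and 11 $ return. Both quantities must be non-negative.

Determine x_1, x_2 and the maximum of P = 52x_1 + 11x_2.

x_1 = 13/2, x_2 = 8, maximum P = 426

Vertices and P = 52x_1 + 11x_2:
  (0, 27/2) → P = 297/2
  (0, 8) → P = 88
  (123/19, 154/19) → P = 8090/19
  (13/2, 8) → P = 426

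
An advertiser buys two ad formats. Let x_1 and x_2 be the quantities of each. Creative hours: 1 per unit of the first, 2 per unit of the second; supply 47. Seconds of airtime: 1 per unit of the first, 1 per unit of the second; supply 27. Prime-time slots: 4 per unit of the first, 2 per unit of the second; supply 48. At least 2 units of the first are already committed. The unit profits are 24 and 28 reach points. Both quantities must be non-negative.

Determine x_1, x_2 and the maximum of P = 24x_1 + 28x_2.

x_1 = 2, x_2 = 20, maximum P = 608

Corner points and P = 24x_1 + 28x_2:
  (12, 0) → P = 288
  (2, 0) → P = 48
  (2, 20) → P = 608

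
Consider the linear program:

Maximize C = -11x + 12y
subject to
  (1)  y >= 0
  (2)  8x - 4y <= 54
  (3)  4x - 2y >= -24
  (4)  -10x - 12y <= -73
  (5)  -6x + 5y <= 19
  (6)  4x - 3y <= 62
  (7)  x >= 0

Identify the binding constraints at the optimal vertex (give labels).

(2) and (5)

Corner points and C = -11x + 12y:
  (235/34, 11/34) → C = -2453/34
  (173/8, 119/4) → C = 953/8
  (137/122, 314/61) → C = 6029/122

The maximum is at (173/8, 119/4). Substituting into each constraint, equality holds for (2) and (5); the remaining constraints have slack.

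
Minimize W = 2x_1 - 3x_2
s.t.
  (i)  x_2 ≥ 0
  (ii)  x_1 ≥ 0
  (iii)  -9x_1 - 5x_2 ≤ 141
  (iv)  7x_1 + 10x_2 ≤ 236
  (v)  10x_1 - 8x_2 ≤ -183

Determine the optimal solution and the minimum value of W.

x_1 = 0, x_2 = 118/5, minimum W = -354/5

Extreme points and W = 2x_1 - 3x_2:
  (0, 118/5) → W = -354/5
  (0, 183/8) → W = -549/8
  (29/78, 3641/156) → W = -10807/156

The optimum lies where x_1 = 0 and 7x_1 + 10x_2 = 236.
Solving simultaneously gives x_1 = 0, x_2 = 118/5.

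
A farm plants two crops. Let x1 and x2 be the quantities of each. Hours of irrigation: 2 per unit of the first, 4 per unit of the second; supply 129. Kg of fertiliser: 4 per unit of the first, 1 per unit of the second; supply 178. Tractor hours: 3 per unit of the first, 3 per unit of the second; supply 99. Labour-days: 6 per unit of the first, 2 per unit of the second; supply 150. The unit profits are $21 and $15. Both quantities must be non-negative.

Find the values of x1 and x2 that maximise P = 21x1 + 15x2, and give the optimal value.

x1 = 21, x2 = 12, maximum P = 621

Extreme points and P = 21x1 + 15x2:
  (0, 0) → P = 0
  (0, 129/4) → P = 1935/4
  (25, 0) → P = 525
  (3/2, 63/2) → P = 504
  (21, 12) → P = 621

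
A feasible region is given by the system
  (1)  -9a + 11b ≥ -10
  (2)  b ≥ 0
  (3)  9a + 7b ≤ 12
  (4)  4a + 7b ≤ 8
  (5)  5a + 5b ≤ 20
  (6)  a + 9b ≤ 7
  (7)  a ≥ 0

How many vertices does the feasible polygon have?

6

Pairwise boundary intersections that survive every other constraint:
  (10/9, 0)
  (101/81, 1/9)
  (0, 0)
  (4/5, 24/35)
  (23/29, 20/29)
  (0, 7/9)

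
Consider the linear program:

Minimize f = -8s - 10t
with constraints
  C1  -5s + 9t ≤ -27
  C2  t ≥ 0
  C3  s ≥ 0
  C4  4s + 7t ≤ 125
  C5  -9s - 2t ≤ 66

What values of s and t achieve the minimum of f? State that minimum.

Extreme points and f = -8s - 10t:
  (27/5, 0) → f = -216/5
  (1314/71, 517/71) → f = -15682/71
  (125/4, 0) → f = -250

The binding constraints are t = 0 and 4s + 7t = 125.
Solving simultaneously gives s = 125/4, t = 0.

s = 125/4, t = 0, minimum f = -250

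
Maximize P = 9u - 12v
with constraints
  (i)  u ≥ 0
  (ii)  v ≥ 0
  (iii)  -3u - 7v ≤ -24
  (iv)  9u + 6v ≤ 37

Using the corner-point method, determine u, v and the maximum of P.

u = 23/9, v = 7/3, maximum P = -5

At the optimal vertex, -3u - 7v = -24 and 9u + 6v = 37.
Solving simultaneously gives u = 23/9, v = 7/3.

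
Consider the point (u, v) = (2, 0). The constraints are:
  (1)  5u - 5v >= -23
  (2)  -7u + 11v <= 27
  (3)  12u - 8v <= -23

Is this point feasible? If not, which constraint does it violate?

Constraint (3): 12u - 8v = 24, which is not ≤ -23. All other constraints are satisfied.

not feasible — violates (3)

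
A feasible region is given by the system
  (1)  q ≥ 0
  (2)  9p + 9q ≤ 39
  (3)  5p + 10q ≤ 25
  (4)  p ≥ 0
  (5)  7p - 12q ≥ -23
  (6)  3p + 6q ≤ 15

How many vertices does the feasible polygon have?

The feasible vertices (each the meet of two boundaries and inside every other half-plane) are:
  (13/3, 0)
  (0, 0)
  (11/3, 2/3)
  (7/13, 29/13)
  (0, 23/12)

5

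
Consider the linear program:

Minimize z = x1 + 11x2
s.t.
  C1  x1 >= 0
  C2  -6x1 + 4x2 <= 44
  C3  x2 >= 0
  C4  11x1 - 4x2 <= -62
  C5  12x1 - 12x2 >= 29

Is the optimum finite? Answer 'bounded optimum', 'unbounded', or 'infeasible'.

The boundaries x2 = 0 and 12x1 - 12x2 = 29 meet at (29/12, 0), but that point violates 11x1 - 4x2 ≤ -62. Every candidate vertex is excluded by some other constraint, so the feasible region is empty.

infeasible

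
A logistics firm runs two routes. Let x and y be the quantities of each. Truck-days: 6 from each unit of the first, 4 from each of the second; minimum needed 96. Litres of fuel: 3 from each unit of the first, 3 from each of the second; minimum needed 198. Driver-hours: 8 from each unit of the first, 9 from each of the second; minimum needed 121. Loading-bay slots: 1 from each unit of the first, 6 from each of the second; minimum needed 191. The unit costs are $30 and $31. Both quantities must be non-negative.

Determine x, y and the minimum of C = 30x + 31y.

Vertices and C = 30x + 31y:
  (0, 66) → C = 2046
  (191, 0) → C = 5730
  (41, 25) → C = 2005
The feasible region is unbounded (it extends along (0, 1), (1, 0)), but C strictly increases along every unbounded feasible direction, so there is no improving ray and the minimum is attained at a vertex.

x = 41, y = 25, minimum C = 2005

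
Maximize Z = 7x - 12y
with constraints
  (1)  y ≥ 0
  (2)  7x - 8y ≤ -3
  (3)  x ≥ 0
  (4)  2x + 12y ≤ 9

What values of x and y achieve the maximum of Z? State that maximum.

x = 0, y = 3/8, maximum Z = -9/2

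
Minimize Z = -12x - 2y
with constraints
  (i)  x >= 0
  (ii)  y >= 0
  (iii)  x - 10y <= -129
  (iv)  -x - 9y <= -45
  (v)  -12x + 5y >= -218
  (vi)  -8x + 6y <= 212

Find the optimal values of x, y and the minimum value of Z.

Corner points and Z = -12x - 2y:
  (0, 129/10) → Z = -129/5
  (0, 106/3) → Z = -212/3
  (565/23, 1766/115) → Z = -37432/115
  (74, 134) → Z = -1156

The binding constraints are -12x + 5y = -218 and -8x + 6y = 212.
Solving simultaneously gives x = 74, y = 134.

x = 74, y = 134, minimum Z = -1156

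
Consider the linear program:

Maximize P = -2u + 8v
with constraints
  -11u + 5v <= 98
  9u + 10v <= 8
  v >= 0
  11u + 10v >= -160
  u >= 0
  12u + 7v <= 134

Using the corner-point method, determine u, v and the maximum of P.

u = 0, v = 4/5, maximum P = 32/5

Corner points and P = -2u + 8v:
  (8/9, 0) → P = -16/9
  (0, 4/5) → P = 32/5
  (0, 0) → P = 0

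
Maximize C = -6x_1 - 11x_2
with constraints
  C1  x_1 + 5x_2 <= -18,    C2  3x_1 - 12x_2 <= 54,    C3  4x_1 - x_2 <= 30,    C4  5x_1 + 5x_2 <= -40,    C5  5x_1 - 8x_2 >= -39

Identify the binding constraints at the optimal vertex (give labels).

C2 and C5

Vertices and C = -6x_1 - 11x_2:
  (-11/2, -5/2) → C = 121/2
  (-113/11, -17/11) → C = 865/11
  (-14/5, -26/5) → C = 74
  (-25, -43/4) → C = 1073/4

The maximum is at (-25, -43/4). Substituting into each constraint, equality holds for C2 and C5; the remaining constraints have slack.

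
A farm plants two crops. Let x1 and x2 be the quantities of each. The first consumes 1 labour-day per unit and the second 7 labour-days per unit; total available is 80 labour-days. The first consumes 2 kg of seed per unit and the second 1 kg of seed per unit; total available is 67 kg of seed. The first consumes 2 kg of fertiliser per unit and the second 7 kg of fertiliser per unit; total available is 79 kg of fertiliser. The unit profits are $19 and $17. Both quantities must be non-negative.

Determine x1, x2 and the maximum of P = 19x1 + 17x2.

Vertices and P = 19x1 + 17x2:
  (0, 0) → P = 0
  (0, 79/7) → P = 1343/7
  (67/2, 0) → P = 1273/2
  (65/2, 2) → P = 1303/2

x1 = 65/2, x2 = 2, maximum P = 1303/2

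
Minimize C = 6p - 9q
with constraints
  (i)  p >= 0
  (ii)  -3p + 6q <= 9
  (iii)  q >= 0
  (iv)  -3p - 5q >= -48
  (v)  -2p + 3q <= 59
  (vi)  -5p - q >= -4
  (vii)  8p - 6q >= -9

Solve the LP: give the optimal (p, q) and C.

Vertices and C = 6p - 9q:
  (0, 3/2) → C = -27/2
  (0, 0) → C = 0
  (5/11, 19/11) → C = -141/11
  (4/5, 0) → C = 24/5

p = 0, q = 3/2, minimum C = -27/2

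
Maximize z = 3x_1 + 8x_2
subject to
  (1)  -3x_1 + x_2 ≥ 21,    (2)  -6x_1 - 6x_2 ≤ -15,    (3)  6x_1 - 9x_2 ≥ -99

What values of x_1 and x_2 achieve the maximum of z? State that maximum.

x_1 = -30/7, x_2 = 57/7, maximum z = 366/7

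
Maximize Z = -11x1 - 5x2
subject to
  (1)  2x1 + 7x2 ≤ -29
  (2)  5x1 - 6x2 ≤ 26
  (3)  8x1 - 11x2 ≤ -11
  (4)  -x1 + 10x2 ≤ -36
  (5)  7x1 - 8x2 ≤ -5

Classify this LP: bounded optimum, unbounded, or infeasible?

unbounded

From the feasible point (-22/3, -13/3), moving in the direction (-11, -8) keeps every constraint satisfied while Z increases without bound.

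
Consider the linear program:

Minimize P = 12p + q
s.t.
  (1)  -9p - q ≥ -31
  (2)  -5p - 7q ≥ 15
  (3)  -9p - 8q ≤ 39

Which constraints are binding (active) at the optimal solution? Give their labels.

(2) and (3)

Vertices and P = 12p + q:
  (4, -5) → P = 43
  (41/9, -10) → P = 134/3
  (-153/23, 60/23) → P = -1776/23

The minimum is at (-153/23, 60/23). Substituting into each constraint, equality holds for (2) and (3); the remaining constraints have slack.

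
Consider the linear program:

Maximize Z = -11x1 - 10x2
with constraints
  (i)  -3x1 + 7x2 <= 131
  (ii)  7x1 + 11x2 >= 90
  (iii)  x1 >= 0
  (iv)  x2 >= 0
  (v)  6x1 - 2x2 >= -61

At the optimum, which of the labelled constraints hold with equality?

(ii) and (iii)

Extreme points and Z = -11x1 - 10x2:
  (0, 131/7) → Z = -1310/7
  (0, 90/11) → Z = -900/11
  (90/7, 0) → Z = -990/7
The feasible region is unbounded (it extends along (7, 3), (1, 0)), but Z strictly decreases along every unbounded feasible direction, so there is no improving ray and the maximum is attained at a vertex.

The maximum is at (0, 90/11). Substituting into each constraint, equality holds for (ii) and (iii); the remaining constraints have slack.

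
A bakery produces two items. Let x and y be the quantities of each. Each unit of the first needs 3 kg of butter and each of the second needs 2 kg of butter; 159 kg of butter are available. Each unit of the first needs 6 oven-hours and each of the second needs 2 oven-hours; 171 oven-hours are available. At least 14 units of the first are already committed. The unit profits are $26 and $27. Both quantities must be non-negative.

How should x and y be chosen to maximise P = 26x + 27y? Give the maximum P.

x = 14, y = 87/2, maximum P = 3077/2

Vertices and P = 26x + 27y:
  (57/2, 0) → P = 741
  (14, 0) → P = 364
  (14, 87/2) → P = 3077/2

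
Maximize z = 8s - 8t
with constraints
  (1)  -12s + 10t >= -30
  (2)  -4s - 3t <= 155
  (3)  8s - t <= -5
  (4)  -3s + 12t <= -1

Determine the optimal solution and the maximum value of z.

s = -365/19, t = -495/19, maximum z = 1040/19

Vertices and z = 8s - 8t:
  (-365/19, -495/19) → z = 1040/19
  (-20/17, -75/17) → z = 440/17
  (-619/19, -469/57) → z = -11104/57
  (-61/93, -23/93) → z = -304/93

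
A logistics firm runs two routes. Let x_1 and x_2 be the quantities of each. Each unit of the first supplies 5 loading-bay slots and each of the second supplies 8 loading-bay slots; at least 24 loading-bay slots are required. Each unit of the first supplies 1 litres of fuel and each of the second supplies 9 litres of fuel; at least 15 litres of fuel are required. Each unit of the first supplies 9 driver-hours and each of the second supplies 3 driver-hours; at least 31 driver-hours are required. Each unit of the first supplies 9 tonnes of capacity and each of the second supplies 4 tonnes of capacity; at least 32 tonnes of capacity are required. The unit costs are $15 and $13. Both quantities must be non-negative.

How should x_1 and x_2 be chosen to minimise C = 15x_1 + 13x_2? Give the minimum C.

Extreme points and C = 15x_1 + 13x_2:
  (0, 31/3) → C = 403/3
  (15, 0) → C = 225
  (3, 4/3) → C = 187/3
The feasible region is unbounded (it extends along (0, 1), (1, 0)), but C strictly increases along every unbounded feasible direction, so there is no improving ray and the minimum is attained at a vertex.

x_1 = 3, x_2 = 4/3, minimum C = 187/3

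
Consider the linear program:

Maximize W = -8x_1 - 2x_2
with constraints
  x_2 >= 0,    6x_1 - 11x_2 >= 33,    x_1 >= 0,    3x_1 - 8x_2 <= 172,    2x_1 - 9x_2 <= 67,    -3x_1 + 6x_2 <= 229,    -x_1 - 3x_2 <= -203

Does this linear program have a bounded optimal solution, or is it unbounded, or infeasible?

bounded optimum

Vertices and W = -8x_1 - 2x_2:
  (2717/3, 491) → W = -24682/3
  (2332/29, 1185/29) → W = -21026/29
  (2140/17, 437/17) → W = -17994/17
The feasible region has finitely many vertices and no improving ray; the maximum is -21026/29 at (2332/29, 1185/29).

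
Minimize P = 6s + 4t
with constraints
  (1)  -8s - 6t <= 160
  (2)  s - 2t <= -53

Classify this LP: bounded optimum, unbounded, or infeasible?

From the feasible point (-29, 12), moving in the direction (-6, 8) keeps every constraint satisfied while P decreases without bound.

unbounded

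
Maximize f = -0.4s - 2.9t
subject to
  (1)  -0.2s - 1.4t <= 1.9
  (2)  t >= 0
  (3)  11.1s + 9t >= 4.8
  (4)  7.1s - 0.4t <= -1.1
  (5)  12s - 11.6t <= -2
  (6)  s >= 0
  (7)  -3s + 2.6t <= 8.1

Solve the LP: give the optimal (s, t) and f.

Extreme points and f = -0.4s - 2.9t:
  (0, 11/4) → f = -319/40
  (19/863, 5421/1726) → f = -157361/17260
  (0, 81/26) → f = -2349/260

The binding constraints are 7.1s - 0.4t = -1.1 and s = 0.
Solving simultaneously gives s = 0, t = 11/4.

s = 0, t = 2.75, maximum f = -7.975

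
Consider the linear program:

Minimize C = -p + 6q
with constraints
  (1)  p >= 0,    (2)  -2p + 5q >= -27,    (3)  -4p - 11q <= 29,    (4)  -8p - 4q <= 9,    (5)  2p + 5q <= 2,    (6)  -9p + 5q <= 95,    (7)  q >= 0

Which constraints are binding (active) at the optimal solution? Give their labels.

(5) and (7)

Corner points and C = -p + 6q:
  (0, 2/5) → C = 12/5
  (0, 0) → C = 0
  (1, 0) → C = -1

The minimum is at (1, 0). Substituting into each constraint, equality holds for (5) and (7); the remaining constraints have slack.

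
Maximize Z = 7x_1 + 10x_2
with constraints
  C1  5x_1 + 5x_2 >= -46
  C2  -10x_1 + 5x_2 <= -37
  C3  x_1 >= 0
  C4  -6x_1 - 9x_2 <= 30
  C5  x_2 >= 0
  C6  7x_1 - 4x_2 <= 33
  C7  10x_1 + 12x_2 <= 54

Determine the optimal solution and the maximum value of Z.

Extreme points and Z = 7x_1 + 10x_2:
  (37/10, 0) → Z = 259/10
  (21/5, 1) → Z = 197/5
  (33/7, 0) → Z = 33
  (153/31, 12/31) → Z = 1191/31

The binding constraints are -10x_1 + 5x_2 = -37 and 10x_1 + 12x_2 = 54.
Solving simultaneously gives x_1 = 21/5, x_2 = 1.

x_1 = 21/5, x_2 = 1, maximum Z = 197/5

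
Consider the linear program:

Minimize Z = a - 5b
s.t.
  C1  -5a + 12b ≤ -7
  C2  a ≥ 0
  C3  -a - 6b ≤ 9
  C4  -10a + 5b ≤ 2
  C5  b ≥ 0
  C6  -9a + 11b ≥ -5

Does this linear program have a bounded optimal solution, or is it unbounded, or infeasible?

The boundaries -5a + 12b = -7 and b = 0 meet at (7/5, 0), but that point violates -9a + 11b ≥ -5. Every candidate vertex is excluded by some other constraint, so the feasible region is empty.

infeasible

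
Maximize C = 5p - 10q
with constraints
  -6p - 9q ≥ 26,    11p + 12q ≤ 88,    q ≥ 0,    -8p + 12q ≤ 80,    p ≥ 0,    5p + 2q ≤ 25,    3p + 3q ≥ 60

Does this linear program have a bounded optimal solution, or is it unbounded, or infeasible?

infeasible

The boundaries 5p + 2q = 25 and 3p + 3q = 60 meet at (-5, 25), but that point violates -6p - 9q ≥ 26. Every candidate vertex is excluded by some other constraint, so the feasible region is empty.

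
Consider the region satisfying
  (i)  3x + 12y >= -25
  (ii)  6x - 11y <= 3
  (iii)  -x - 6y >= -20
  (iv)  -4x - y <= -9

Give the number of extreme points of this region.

3

Intersecting each pair of boundary lines and keeping only the points that satisfy every inequality leaves:
  (238/47, 117/47)
  (51/25, 21/25)
  (34/23, 71/23)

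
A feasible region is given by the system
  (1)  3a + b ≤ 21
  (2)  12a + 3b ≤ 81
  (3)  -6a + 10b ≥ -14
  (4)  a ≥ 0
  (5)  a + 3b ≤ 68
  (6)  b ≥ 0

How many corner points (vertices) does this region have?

5

The feasible vertices (each the meet of two boundaries and inside every other half-plane) are:
  (6, 3)
  (0, 21)
  (142/23, 53/23)
  (7/3, 0)
  (0, 0)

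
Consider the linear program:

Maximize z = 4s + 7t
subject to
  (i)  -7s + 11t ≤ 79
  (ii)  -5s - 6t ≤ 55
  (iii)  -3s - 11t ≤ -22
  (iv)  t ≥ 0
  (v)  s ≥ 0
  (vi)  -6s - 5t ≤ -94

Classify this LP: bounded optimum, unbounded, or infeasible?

From the feasible point (639/101, 1132/101), moving in the direction (11, 7) keeps every constraint satisfied while z increases without bound.

unbounded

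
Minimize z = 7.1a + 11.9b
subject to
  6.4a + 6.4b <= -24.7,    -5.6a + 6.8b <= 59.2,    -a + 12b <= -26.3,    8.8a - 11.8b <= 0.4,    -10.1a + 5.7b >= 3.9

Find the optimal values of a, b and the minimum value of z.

a = -1461/13, b = -1090/13, minimum z = -17957/10

Corner points and z = 7.1a + 11.9b:
  (-22231/1510, -2581/755) → z = -2192679/15100
  (-1461/13, -1090/13) → z = -17957/10
  (-15277/4690, -5776/2345) → z = -491871/9380

The binding constraints are -5.6a + 6.8b = 59.2 and 8.8a - 11.8b = 0.4.
Solving simultaneously gives a = -1461/13, b = -1090/13.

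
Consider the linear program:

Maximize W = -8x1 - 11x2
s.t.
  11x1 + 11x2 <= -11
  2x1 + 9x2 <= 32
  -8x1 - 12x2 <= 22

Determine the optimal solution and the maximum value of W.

x1 = -97/8, x2 = 25/4, maximum W = 113/4

Vertices and W = -8x1 - 11x2:
  (-41/7, 34/7) → W = -46/7
  (5/2, -7/2) → W = 37/2
  (-97/8, 25/4) → W = 113/4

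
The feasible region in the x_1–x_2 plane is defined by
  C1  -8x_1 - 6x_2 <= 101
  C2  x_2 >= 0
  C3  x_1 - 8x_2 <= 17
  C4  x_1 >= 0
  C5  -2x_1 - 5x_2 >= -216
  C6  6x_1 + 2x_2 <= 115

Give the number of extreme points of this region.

5

Intersecting each pair of boundary lines and keeping only the points that satisfy every inequality leaves:
  (17, 0)
  (0, 0)
  (477/25, 13/50)
  (0, 216/5)
  (11/2, 41)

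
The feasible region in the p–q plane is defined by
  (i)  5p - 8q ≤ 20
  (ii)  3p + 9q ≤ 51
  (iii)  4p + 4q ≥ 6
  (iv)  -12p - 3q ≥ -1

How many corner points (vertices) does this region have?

The feasible vertices (each the meet of two boundaries and inside every other half-plane) are:
  (-25/4, 31/4)
  (-16/11, 203/33)
  (-7/18, 17/9)

3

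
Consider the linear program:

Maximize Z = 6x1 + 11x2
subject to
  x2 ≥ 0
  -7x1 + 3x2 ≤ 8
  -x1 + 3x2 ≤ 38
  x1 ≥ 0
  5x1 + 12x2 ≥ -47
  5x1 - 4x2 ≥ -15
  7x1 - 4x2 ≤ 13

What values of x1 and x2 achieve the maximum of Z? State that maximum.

x1 = 191/17, x2 = 279/17, maximum Z = 4215/17

Feasible corners and Z = 6x1 + 11x2:
  (0, 0) → Z = 0
  (13/7, 0) → Z = 78/7
  (0, 8/3) → Z = 88/3
  (1, 5) → Z = 61
  (107/11, 175/11) → Z = 2567/11
  (191/17, 279/17) → Z = 4215/17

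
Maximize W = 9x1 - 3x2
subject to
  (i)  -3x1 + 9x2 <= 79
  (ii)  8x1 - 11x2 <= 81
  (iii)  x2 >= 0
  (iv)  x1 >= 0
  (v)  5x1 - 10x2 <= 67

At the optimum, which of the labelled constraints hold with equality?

(i) and (ii)

Corner points and W = 9x1 - 3x2:
  (1598/39, 875/39) → W = 3919/13
  (0, 79/9) → W = -79/3
  (81/8, 0) → W = 729/8
  (0, 0) → W = 0

The maximum is at (1598/39, 875/39). Substituting into each constraint, equality holds for (i) and (ii); the remaining constraints have slack.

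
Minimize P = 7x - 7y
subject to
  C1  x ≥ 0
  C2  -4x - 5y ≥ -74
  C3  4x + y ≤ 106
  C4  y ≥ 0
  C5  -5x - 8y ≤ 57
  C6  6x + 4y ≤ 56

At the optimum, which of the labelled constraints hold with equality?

Vertices and P = 7x - 7y:
  (0, 0) → P = 0
  (0, 14) → P = -98
  (28/3, 0) → P = 196/3

The minimum is at (0, 14). Substituting into each constraint, equality holds for C1 and C6; the remaining constraints have slack.

C1 and C6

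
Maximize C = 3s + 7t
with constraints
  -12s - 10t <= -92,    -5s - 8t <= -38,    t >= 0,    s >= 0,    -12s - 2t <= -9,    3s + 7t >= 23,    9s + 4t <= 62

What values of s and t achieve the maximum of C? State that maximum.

Extreme points and C = 3s + 7t:
  (0, 46/5) → C = 322/5
  (6, 2) → C = 32
  (0, 31/2) → C = 217/2

s = 0, t = 31/2, maximum C = 217/2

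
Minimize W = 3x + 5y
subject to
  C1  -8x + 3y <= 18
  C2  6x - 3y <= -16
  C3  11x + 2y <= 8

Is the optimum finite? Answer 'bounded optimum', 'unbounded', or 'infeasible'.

bounded optimum

Extreme points and W = 3x + 5y:
  (-1, 10/3) → W = 41/3
  (-12/49, 262/49) → W = 26
  (-8/45, 224/45) → W = 1096/45
The feasible region has finitely many vertices and no improving ray; the minimum is 41/3 at (-1, 10/3).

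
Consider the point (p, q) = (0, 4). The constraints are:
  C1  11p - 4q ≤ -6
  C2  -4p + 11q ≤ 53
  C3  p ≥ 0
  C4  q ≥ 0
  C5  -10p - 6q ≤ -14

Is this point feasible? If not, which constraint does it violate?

feasible

C1: -16 ≤ -6 ✓
C2: 44 ≤ 53 ✓
C3: 0 ≥ 0 ✓
C4: 4 ≥ 0 ✓
C5: -24 ≤ -14 ✓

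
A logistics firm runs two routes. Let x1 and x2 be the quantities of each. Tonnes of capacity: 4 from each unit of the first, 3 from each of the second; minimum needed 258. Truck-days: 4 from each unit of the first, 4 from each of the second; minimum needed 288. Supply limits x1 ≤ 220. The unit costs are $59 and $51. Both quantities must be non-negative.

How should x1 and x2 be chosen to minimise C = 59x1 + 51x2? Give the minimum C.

x1 = 42, x2 = 30, minimum C = 4008

Vertices and C = 59x1 + 51x2:
  (0, 86) → C = 4386
  (72, 0) → C = 4248
  (220, 0) → C = 12980
  (42, 30) → C = 4008
The feasible region is unbounded (it extends along (0, 1)), but C strictly increases along every unbounded feasible direction, so there is no improving ray and the minimum is attained at a vertex.

The binding constraints are 4x1 + 3x2 = 258 and 4x1 + 4x2 = 288.
Solving simultaneously gives x1 = 42, x2 = 30.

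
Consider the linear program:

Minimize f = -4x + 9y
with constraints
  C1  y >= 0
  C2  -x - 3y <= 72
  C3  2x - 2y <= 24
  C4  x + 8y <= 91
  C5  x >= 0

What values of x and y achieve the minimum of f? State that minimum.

x = 12, y = 0, minimum f = -48

The binding constraints are y = 0 and 2x - 2y = 24.
Solving simultaneously gives x = 12, y = 0.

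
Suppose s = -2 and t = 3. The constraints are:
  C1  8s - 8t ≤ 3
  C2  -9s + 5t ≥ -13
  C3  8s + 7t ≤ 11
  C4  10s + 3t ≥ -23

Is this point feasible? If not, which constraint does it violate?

feasible

C1: -40 ≤ 3 ✓
C2: 33 ≥ -13 ✓
C3: 5 ≤ 11 ✓
C4: -11 ≥ -23 ✓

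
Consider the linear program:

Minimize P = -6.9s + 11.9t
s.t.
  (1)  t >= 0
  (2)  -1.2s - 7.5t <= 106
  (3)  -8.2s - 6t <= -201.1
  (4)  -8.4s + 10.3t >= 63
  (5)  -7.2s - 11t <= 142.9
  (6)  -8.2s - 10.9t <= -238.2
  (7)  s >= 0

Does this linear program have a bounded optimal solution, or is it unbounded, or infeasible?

Corner points and P = -6.9s + 11.9t:
  (169333/13486, 110292/6743) → P = 14565519/134860
  (0, 2011/60) → P = 239309/600
The feasible region has finitely many vertices and no improving ray; the minimum is 14565519/134860 at (169333/13486, 110292/6743).

bounded optimum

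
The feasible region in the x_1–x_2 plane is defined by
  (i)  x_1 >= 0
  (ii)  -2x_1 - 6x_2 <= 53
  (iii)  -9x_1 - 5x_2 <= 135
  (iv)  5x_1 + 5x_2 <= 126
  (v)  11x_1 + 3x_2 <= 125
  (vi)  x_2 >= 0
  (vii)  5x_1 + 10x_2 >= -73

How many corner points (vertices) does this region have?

4

Of the 21 pairwise boundary intersections, those satisfying every inequality are:
  (0, 126/5)
  (0, 0)
  (247/40, 761/40)
  (125/11, 0)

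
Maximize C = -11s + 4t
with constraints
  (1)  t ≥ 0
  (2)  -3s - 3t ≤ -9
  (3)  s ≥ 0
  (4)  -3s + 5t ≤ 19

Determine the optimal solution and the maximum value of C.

s = 0, t = 19/5, maximum C = 76/5

Vertices and C = -11s + 4t:
  (3, 0) → C = -33
  (0, 3) → C = 12
  (0, 19/5) → C = 76/5
The feasible region is unbounded (it extends along (5, 3), (1, 0)), but C strictly decreases along every unbounded feasible direction, so there is no improving ray and the maximum is attained at a vertex.

The optimum lies where s = 0 and -3s + 5t = 19.
Solving simultaneously gives s = 0, t = 19/5.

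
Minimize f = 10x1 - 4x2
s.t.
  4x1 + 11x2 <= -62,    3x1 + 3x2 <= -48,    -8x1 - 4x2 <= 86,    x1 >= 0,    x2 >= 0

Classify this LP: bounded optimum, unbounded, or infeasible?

infeasible

The boundaries 3x1 + 3x2 = -48 and x1 = 0 meet at (0, -16), but that point violates x2 ≥ 0. Every candidate vertex is excluded by some other constraint, so the feasible region is empty.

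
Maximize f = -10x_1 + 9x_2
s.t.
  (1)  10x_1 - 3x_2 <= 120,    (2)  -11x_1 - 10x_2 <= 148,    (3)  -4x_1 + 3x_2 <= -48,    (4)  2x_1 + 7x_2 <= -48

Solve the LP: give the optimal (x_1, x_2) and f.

x_1 = 96/17, x_2 = -144/17, maximum f = -2256/17

Feasible corners and f = -10x_1 + 9x_2:
  (108/19, -400/19) → f = -4680/19
  (174/19, -180/19) → f = -3360/19
  (36/73, -1120/73) → f = -10440/73
  (96/17, -144/17) → f = -2256/17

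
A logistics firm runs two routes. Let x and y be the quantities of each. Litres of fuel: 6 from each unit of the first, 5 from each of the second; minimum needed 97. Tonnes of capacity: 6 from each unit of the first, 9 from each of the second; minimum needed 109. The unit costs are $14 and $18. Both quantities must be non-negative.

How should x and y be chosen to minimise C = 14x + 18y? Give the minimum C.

x = 41/3, y = 3, minimum C = 736/3

The feasible region is unbounded (it extends along (0, 1), (1, 0)), but C strictly increases along every unbounded feasible direction, so there is no improving ray and the minimum is attained at a vertex.

At the optimal vertex, 6x + 5y = 97 and 6x + 9y = 109.
Solving simultaneously gives x = 41/3, y = 3.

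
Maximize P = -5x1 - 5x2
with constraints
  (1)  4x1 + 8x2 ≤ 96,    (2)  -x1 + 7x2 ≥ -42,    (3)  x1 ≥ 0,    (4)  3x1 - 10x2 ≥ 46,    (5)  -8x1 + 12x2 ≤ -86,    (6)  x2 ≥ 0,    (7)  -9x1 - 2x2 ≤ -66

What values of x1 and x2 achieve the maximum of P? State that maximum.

x1 = 46/3, x2 = 0, maximum P = -230/3

Feasible corners and P = -5x1 - 5x2:
  (83/4, 13/8) → P = -895/8
  (24, 0) → P = -120
  (46/3, 0) → P = -230/3

The binding constraints are 3x1 - 10x2 = 46 and x2 = 0.
Solving simultaneously gives x1 = 46/3, x2 = 0.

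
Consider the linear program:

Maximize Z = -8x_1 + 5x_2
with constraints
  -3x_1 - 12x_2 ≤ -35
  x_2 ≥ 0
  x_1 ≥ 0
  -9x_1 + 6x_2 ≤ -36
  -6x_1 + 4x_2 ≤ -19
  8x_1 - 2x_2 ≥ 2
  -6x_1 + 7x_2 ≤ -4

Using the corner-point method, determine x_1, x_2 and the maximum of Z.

Extreme points and Z = -8x_1 + 5x_2:
  (35/3, 0) → Z = -280/3
  (107/21, 23/14) → Z = -1367/42
  (76/9, 20/3) → Z = -308/9
The feasible region is unbounded (it extends along (7, 6), (1, 0)), but Z strictly decreases along every unbounded feasible direction, so there is no improving ray and the maximum is attained at a vertex.

The optimum lies where -3x_1 - 12x_2 = -35 and -9x_1 + 6x_2 = -36.
Solving simultaneously gives x_1 = 107/21, x_2 = 23/14.

x_1 = 107/21, x_2 = 23/14, maximum Z = -1367/42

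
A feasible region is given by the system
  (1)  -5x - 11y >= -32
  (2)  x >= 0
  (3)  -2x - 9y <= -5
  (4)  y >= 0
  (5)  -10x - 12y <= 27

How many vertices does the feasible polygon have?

Intersecting each pair of boundary lines and keeping only the points that satisfy every inequality leaves:
  (0, 32/11)
  (32/5, 0)
  (0, 5/9)
  (5/2, 0)

4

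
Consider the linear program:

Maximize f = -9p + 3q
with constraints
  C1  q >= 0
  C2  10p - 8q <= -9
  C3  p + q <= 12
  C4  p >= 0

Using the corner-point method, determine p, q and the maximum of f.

p = 0, q = 12, maximum f = 36

The binding constraints are p + q = 12 and p = 0.
Solving simultaneously gives p = 0, q = 12.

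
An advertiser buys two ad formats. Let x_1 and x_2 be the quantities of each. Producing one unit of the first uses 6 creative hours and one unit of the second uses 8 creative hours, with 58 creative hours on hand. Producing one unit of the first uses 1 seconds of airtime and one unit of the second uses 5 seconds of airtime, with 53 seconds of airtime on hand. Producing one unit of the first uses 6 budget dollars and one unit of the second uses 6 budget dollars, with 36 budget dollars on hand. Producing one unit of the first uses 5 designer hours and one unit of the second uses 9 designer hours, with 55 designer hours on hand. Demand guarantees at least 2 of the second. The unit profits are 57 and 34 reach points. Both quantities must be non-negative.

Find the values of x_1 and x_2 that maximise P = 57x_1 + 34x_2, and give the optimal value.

Feasible corners and P = 57x_1 + 34x_2:
  (0, 6) → P = 204
  (0, 2) → P = 68
  (4, 2) → P = 296

The optimum lies where 6x_1 + 6x_2 = 36 and x_2 = 2.
Solving simultaneously gives x_1 = 4, x_2 = 2.

x_1 = 4, x_2 = 2, maximum P = 296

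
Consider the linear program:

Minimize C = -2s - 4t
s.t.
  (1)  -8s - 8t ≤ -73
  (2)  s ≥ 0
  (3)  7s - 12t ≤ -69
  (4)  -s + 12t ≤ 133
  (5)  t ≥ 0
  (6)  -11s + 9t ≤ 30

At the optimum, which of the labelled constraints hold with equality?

Corner points and C = -2s - 4t:
  (32/3, 431/36) → C = -623/9
  (87/23, 183/23) → C = -906/23
  (279/41, 1433/123) → C = -7406/123

The minimum is at (32/3, 431/36). Substituting into each constraint, equality holds for (3) and (4); the remaining constraints have slack.

(3) and (4)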